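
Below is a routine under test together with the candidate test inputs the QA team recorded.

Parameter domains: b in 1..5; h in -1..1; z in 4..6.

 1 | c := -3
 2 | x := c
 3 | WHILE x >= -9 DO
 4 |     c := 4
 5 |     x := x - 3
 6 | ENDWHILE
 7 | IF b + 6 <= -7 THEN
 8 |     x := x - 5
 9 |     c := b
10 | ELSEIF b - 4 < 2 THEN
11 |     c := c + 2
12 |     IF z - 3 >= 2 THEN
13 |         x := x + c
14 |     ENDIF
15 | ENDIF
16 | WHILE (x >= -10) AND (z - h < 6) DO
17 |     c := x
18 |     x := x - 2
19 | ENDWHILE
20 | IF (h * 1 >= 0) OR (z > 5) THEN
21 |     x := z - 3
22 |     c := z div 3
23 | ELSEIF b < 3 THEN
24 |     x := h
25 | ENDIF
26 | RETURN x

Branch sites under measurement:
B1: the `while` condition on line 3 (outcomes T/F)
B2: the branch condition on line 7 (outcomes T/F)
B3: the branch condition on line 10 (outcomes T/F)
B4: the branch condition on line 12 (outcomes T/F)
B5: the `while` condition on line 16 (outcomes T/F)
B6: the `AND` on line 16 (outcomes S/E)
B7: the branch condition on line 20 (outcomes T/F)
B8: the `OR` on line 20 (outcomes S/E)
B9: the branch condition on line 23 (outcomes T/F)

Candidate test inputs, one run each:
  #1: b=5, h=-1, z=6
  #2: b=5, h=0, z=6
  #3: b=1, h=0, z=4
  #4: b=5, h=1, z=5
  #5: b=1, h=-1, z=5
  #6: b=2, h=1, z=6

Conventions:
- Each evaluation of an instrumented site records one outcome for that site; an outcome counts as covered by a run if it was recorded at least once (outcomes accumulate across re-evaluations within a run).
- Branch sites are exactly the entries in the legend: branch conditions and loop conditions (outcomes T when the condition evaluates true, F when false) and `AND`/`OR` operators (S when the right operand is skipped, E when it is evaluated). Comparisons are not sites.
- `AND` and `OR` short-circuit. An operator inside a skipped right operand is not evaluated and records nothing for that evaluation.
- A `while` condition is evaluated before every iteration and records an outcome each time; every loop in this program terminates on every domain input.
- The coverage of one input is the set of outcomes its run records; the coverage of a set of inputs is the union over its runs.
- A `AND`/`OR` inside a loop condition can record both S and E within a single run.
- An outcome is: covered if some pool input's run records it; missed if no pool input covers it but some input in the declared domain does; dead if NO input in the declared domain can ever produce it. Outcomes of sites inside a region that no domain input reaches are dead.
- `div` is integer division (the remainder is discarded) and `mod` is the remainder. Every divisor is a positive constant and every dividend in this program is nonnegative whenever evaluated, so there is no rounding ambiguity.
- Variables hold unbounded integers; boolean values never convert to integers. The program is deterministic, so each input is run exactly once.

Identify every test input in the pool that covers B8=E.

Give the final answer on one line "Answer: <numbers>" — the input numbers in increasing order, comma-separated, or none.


input #1 (b=5, h=-1, z=6): hits B8=E
input #2 (b=5, h=0, z=6): never hits B8=E
input #3 (b=1, h=0, z=4): never hits B8=E
input #4 (b=5, h=1, z=5): never hits B8=E
input #5 (b=1, h=-1, z=5): hits B8=E
input #6 (b=2, h=1, z=6): never hits B8=E
Answer: 1, 5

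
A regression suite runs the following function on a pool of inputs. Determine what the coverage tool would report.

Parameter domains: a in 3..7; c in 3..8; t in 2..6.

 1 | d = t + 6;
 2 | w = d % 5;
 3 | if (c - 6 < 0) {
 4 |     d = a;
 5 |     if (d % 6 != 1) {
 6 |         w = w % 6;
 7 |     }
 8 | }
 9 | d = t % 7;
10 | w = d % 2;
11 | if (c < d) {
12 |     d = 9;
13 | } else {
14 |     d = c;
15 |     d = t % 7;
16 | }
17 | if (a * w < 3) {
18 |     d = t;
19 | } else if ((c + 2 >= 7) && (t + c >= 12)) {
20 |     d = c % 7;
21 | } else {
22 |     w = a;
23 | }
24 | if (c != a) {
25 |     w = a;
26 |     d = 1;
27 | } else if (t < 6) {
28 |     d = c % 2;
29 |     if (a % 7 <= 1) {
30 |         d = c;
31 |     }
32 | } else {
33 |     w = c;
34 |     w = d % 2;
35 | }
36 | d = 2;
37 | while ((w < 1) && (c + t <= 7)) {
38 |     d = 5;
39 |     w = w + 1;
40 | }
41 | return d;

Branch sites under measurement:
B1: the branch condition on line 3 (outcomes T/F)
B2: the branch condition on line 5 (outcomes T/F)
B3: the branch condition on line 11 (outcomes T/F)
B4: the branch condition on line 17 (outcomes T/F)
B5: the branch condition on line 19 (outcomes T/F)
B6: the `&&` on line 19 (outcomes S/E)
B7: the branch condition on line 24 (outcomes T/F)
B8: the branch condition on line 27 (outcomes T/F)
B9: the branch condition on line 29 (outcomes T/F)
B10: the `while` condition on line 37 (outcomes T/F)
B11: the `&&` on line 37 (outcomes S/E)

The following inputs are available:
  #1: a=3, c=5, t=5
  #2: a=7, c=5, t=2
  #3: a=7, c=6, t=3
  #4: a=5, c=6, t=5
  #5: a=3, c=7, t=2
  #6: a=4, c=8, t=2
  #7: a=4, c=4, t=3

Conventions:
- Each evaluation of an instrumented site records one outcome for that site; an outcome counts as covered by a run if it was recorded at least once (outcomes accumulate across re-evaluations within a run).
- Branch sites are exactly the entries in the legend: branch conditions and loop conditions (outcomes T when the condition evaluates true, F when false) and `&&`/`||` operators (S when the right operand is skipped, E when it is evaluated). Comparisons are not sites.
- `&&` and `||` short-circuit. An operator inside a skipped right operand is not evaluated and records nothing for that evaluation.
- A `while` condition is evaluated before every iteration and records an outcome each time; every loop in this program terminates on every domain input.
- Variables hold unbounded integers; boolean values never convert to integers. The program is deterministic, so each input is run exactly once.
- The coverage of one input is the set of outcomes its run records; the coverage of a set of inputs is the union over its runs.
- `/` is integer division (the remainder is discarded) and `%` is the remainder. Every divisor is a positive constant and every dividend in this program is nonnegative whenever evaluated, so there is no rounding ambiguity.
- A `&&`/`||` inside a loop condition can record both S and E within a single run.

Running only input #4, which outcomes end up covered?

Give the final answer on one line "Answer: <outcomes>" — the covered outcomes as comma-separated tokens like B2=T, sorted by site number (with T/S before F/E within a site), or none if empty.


Event log for input #4 (a=5, c=6, t=5):
  B1->F, B3->F, B4->F, B6->E, B5->F, B7->T, B11->S, B10->F
distinct outcomes covered: B1=F, B3=F, B4=F, B5=F, B6=E, B7=T, B10=F, B11=S
Answer: B1=F, B3=F, B4=F, B5=F, B6=E, B7=T, B10=F, B11=S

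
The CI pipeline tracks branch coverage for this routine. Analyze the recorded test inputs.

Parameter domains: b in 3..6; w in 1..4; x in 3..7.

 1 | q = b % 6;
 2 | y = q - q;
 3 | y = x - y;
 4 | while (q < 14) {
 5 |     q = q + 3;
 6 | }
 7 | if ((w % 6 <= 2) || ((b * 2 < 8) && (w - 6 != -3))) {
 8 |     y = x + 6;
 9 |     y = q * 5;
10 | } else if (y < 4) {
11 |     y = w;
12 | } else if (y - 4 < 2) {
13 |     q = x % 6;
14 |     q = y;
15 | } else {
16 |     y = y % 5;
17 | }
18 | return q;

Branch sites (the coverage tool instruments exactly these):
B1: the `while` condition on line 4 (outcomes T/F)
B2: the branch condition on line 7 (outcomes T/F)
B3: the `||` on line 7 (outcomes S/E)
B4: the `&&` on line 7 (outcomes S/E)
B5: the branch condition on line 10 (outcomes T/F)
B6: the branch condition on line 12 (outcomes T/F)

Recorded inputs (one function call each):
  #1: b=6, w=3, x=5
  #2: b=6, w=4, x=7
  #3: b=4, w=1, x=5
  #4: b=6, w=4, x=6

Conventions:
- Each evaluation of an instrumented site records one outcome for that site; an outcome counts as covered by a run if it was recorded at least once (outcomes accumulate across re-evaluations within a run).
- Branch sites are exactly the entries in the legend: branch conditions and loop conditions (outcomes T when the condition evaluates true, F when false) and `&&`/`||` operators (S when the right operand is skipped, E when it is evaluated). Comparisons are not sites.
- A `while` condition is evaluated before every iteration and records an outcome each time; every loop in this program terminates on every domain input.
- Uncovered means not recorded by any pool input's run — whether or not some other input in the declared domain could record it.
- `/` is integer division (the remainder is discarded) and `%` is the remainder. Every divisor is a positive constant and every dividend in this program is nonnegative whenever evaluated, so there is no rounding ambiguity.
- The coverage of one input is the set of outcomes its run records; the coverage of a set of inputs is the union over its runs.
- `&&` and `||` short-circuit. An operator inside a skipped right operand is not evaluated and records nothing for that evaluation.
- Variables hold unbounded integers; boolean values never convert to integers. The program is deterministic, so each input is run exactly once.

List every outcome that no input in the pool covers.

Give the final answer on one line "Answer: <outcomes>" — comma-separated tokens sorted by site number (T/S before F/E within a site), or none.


test 1 (b=6, w=3, x=5) hits B1=T, B1=F, B2=F, B3=E, B4=S, B5=F, B6=T
test 2 (b=6, w=4, x=7) hits B1=T, B1=F, B2=F, B3=E, B4=S, B5=F, B6=F
test 3 (b=4, w=1, x=5) hits B1=T, B1=F, B2=T, B3=S
test 4 (b=6, w=4, x=6) hits B1=T, B1=F, B2=F, B3=E, B4=S, B5=F, B6=F
union over the pool: B1=T, B1=F, B2=T, B2=F, B3=S, B3=E, B4=S, B5=F, B6=T, B6=F
uncovered (2 of 12): B4=E, B5=T
Answer: B4=E, B5=T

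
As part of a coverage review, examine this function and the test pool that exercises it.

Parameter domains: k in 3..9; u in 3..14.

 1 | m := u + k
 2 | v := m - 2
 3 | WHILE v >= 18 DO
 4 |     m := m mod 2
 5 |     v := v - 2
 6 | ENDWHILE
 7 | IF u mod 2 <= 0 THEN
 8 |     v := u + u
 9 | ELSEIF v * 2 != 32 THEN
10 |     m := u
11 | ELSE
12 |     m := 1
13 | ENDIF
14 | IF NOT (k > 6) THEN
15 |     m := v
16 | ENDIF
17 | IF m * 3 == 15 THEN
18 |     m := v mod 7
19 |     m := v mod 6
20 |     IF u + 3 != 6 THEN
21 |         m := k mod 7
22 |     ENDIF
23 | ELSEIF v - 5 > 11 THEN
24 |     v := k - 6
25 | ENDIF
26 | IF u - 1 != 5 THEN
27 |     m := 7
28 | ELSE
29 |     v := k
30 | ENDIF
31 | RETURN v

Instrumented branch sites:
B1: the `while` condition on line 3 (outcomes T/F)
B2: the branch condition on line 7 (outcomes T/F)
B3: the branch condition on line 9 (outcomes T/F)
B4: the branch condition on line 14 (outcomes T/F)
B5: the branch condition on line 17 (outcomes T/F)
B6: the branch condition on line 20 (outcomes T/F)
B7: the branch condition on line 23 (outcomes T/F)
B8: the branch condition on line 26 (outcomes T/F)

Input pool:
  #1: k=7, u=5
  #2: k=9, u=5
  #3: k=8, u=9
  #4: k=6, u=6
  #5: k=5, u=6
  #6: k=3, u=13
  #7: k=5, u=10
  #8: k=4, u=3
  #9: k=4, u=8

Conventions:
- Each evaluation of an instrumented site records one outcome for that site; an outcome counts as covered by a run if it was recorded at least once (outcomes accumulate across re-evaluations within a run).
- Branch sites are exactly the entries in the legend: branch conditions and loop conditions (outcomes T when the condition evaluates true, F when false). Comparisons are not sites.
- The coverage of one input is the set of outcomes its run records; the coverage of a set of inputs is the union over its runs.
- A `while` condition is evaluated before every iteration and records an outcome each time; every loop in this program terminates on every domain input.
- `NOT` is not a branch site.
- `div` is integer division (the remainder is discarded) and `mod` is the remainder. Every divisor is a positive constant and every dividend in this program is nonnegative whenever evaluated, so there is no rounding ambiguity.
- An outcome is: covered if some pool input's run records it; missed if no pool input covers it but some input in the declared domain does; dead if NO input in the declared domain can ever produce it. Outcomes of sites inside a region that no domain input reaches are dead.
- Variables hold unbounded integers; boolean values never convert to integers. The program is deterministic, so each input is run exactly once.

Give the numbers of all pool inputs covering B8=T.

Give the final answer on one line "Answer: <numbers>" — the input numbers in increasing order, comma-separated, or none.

input #1 (k=7, u=5): records B8=T
input #2 (k=9, u=5): records B8=T
input #3 (k=8, u=9): records B8=T
input #4 (k=6, u=6): does not record B8=T
input #5 (k=5, u=6): does not record B8=T
input #6 (k=3, u=13): records B8=T
input #7 (k=5, u=10): records B8=T
input #8 (k=4, u=3): records B8=T
input #9 (k=4, u=8): records B8=T

Answer: 1, 2, 3, 6, 7, 8, 9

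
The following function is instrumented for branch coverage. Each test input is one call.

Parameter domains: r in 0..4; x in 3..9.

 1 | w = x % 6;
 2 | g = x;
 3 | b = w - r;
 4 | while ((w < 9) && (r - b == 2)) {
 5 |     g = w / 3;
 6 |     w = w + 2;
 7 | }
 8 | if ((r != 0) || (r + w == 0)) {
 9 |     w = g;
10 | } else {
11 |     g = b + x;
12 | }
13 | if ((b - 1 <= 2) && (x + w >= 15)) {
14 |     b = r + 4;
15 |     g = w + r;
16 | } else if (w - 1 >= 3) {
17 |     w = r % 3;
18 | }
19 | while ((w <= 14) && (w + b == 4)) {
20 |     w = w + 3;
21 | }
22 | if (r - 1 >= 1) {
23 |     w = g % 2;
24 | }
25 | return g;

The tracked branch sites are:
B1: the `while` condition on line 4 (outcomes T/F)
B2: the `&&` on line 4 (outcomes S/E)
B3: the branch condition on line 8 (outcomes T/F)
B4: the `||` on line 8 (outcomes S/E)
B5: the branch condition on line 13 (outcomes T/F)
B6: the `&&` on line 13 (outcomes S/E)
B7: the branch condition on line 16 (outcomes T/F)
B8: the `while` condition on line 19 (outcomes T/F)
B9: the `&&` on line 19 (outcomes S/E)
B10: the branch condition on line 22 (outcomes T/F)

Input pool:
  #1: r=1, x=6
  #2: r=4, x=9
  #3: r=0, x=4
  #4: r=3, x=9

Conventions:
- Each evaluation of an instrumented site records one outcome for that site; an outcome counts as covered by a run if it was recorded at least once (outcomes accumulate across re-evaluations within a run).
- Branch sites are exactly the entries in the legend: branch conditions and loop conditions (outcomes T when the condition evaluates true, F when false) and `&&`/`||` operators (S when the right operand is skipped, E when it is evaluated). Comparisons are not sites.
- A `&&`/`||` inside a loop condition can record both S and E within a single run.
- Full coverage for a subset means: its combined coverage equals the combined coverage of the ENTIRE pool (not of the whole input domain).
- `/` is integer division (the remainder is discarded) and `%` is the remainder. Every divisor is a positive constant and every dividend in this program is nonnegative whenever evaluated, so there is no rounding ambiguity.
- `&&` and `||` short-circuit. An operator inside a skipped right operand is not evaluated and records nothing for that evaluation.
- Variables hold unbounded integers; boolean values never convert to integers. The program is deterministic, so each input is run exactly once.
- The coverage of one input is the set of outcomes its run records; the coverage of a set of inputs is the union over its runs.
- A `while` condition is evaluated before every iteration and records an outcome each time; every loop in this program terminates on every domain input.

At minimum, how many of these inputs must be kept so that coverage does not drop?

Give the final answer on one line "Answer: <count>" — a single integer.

input #1 (r=1, x=6): events B2->E, B1->T, B2->E, B1->T, B2->E, B1->T, B2->E, B1->T, B2->E, B1->T, B2->S, B1->F, B4->S, B3->T, ...; covers B1=T, B1=F, B2=S, B2=E, B3=T, B4=S, B5=F, B6=E, B7=F, B8=F, B9=E, B10=F
input #2 (r=4, x=9): events B2->E, B1->F, B4->S, B3->T, B6->E, B5->T, B9->E, B8->F, B10->T; covers B1=F, B2=E, B3=T, B4=S, B5=T, B6=E, B8=F, B9=E, B10=T
input #3 (r=0, x=4): events B2->E, B1->F, B4->E, B3->F, B6->S, B5->F, B7->T, B9->E, B8->T, B9->E, B8->F, B10->F; covers B1=F, B2=E, B3=F, B4=E, B5=F, B6=S, B7=T, B8=T, B8=F, B9=E, B10=F
input #4 (r=3, x=9): events B2->E, B1->F, B4->S, B3->T, B6->E, B5->T, B9->E, B8->F, B10->T; covers B1=F, B2=E, B3=T, B4=S, B5=T, B6=E, B8=F, B9=E, B10=T
together the pool reaches 19 outcomes: B1=T, B1=F, B2=S, B2=E, B3=T, B3=F, B4=S, B4=E, B5=T, B5=F, B6=S, B6=E, B7=T, B7=F, B8=T, B8=F, B9=E, B10=T, B10=F
no size-1 subset reaches all 19 outcomes (best union: 12/19)
no size-2 subset reaches all 19 outcomes (best union: 17/19)
size 3: inputs {1, 2, 3} cover all 19 outcomes, and no lexicographically smaller subset of this size does

Answer: 3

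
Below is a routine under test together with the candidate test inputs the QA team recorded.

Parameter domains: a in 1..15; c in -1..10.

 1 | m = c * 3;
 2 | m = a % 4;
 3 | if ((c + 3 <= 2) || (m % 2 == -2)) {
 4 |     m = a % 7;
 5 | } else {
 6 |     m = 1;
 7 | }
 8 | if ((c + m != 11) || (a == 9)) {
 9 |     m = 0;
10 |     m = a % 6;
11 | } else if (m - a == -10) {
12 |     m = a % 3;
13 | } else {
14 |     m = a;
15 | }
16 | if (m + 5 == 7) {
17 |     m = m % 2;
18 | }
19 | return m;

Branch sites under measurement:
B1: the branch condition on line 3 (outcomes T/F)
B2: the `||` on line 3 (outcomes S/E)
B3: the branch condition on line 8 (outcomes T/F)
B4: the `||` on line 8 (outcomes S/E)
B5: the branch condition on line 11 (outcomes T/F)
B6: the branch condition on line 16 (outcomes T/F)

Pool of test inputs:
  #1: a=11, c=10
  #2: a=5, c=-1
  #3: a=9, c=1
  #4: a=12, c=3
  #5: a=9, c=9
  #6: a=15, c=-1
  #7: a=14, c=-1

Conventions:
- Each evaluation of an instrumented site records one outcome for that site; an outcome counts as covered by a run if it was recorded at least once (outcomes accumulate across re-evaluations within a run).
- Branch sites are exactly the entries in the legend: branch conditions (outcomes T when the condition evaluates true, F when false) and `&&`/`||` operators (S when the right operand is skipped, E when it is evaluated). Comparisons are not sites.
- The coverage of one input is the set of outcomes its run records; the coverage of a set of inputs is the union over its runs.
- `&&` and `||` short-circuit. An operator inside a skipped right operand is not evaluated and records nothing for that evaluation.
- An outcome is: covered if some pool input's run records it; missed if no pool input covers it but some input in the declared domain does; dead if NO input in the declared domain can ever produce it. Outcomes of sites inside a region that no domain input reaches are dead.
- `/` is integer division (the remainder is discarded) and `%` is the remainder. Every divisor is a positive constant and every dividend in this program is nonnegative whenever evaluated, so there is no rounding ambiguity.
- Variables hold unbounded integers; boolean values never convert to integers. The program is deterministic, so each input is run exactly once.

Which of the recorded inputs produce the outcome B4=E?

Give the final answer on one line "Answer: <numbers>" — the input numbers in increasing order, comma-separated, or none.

input #1 (a=11, c=10): records B4=E
input #2 (a=5, c=-1): does not record B4=E
input #3 (a=9, c=1): does not record B4=E
input #4 (a=12, c=3): does not record B4=E
input #5 (a=9, c=9): does not record B4=E
input #6 (a=15, c=-1): does not record B4=E
input #7 (a=14, c=-1): does not record B4=E

Answer: 1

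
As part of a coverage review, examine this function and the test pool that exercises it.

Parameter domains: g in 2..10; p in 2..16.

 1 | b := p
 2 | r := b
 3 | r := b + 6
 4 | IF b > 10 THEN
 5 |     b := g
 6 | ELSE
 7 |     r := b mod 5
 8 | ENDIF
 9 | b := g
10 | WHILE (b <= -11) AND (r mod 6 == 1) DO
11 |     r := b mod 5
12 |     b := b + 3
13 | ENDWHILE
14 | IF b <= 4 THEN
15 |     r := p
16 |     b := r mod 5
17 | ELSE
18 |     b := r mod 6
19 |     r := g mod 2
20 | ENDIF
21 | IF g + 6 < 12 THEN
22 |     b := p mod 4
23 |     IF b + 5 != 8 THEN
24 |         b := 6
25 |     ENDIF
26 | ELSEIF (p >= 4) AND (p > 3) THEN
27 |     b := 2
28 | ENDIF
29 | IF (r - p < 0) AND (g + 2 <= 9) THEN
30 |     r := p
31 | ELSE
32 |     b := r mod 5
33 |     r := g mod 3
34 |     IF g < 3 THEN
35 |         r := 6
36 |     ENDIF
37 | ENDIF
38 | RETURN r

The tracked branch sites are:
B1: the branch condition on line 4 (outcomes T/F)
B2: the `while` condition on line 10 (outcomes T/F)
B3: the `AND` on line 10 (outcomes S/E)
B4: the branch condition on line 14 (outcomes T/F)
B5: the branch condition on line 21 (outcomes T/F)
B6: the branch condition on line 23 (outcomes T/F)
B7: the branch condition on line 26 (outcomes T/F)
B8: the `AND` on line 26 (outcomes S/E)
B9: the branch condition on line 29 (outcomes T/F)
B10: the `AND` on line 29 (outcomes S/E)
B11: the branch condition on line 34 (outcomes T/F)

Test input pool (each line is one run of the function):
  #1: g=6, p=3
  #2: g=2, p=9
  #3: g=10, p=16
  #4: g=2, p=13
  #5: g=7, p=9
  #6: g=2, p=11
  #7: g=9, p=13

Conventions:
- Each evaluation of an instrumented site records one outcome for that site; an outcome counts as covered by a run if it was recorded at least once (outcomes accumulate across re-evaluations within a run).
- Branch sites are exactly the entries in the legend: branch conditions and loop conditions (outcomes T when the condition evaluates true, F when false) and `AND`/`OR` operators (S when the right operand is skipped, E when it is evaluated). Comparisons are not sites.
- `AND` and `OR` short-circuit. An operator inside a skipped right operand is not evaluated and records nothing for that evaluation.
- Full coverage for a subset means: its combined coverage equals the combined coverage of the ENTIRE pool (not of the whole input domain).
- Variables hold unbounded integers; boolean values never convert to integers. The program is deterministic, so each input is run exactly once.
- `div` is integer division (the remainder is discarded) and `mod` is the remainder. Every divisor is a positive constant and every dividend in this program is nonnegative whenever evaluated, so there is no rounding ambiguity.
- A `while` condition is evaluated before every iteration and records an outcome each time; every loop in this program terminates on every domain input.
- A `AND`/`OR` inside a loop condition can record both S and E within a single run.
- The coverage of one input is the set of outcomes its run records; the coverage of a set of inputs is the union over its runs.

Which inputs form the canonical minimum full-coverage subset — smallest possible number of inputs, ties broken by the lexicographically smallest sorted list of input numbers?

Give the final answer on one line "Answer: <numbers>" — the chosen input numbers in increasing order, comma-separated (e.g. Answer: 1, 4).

test 1 (g=6, p=3) fires B1->F, B3->S, B2->F, B4->F, B5->F, B8->S, B7->F, B10->E, B9->T; hits B1=F, B2=F, B3=S, B4=F, B5=F, B7=F, B8=S, B9=T, B10=E
test 2 (g=2, p=9) fires B1->F, B3->S, B2->F, B4->T, B5->T, B6->T, B10->S, B9->F, B11->T; hits B1=F, B2=F, B3=S, B4=T, B5=T, B6=T, B9=F, B10=S, B11=T
test 3 (g=10, p=16) fires B1->T, B3->S, B2->F, B4->F, B5->F, B8->E, B7->T, B10->E, B9->F, B11->F; hits B1=T, B2=F, B3=S, B4=F, B5=F, B7=T, B8=E, B9=F, B10=E, B11=F
test 4 (g=2, p=13) fires B1->T, B3->S, B2->F, B4->T, B5->T, B6->T, B10->S, B9->F, B11->T; hits B1=T, B2=F, B3=S, B4=T, B5=T, B6=T, B9=F, B10=S, B11=T
test 5 (g=7, p=9) fires B1->F, B3->S, B2->F, B4->F, B5->F, B8->E, B7->T, B10->E, B9->T; hits B1=F, B2=F, B3=S, B4=F, B5=F, B7=T, B8=E, B9=T, B10=E
test 6 (g=2, p=11) fires B1->T, B3->S, B2->F, B4->T, B5->T, B6->F, B10->S, B9->F, B11->T; hits B1=T, B2=F, B3=S, B4=T, B5=T, B6=F, B9=F, B10=S, B11=T
test 7 (g=9, p=13) fires B1->T, B3->S, B2->F, B4->F, B5->F, B8->E, B7->T, B10->E, B9->F, B11->F; hits B1=T, B2=F, B3=S, B4=F, B5=F, B7=T, B8=E, B9=F, B10=E, B11=F
the full pool covers 20 outcomes: B1=T, B1=F, B2=F, B3=S, B4=T, B4=F, B5=T, B5=F, B6=T, B6=F, B7=T, B7=F, B8=S, B8=E, B9=T, B9=F, B10=S, B10=E, B11=T, B11=F
every size-1 subset falls short of the 20 outcomes (best: 10/20)
every size-2 subset falls short of the 20 outcomes (best: 16/20)
every size-3 subset falls short of the 20 outcomes (best: 19/20)
inputs {1, 2, 3, 6} (size 4) cover everything; no size-4 subset with a lexicographically smaller index list covers all 20

Answer: 1, 2, 3, 6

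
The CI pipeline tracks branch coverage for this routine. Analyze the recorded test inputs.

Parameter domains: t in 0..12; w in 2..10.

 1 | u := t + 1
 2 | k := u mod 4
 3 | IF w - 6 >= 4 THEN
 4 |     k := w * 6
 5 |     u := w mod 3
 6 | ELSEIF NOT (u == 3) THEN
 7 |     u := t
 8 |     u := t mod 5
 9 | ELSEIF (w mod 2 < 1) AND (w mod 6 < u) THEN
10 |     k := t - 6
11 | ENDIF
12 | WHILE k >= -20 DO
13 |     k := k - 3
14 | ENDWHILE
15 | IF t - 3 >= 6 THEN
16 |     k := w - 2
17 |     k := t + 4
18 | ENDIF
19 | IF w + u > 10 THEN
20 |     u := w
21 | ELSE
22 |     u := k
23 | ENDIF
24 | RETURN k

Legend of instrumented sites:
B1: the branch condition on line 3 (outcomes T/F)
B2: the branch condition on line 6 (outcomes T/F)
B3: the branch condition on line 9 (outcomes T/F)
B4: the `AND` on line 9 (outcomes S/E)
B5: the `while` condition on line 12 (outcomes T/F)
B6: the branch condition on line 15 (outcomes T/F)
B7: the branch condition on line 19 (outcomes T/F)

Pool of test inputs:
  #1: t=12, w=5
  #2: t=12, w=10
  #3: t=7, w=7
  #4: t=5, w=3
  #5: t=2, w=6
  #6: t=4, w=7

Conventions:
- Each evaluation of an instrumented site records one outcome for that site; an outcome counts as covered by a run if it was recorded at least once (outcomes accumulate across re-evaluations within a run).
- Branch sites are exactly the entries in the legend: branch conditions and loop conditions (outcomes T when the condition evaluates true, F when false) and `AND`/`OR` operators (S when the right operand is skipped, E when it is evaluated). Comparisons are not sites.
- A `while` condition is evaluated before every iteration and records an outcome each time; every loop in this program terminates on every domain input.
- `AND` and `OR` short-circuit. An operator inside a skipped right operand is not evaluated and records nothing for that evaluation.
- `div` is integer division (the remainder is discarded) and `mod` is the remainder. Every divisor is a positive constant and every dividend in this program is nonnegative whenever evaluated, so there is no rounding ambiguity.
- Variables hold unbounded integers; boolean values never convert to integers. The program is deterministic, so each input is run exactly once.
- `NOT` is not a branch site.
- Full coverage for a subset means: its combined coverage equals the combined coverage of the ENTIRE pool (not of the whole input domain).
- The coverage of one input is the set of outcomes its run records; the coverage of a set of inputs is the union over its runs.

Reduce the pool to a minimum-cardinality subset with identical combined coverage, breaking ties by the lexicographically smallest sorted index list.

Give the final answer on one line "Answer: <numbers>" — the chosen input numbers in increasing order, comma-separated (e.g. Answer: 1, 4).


run #1 (t=12, w=5) runs B1->F, B2->T, B5->T, B5->T, B5->T, B5->T, B5->T, B5->T, B5->T, B5->T, B5->F, B6->T, B7->F; records B1=F, B2=T, B5=T, B5=F, B6=T, B7=F
run #2 (t=12, w=10) runs B1->T, B5->T, B5->T, B5->T, B5->T, B5->T, B5->T, B5->T, B5->T, B5->T, B5->T, B5->T, B5->T, B5->T, ...; records B1=T, B5=T, B5=F, B6=T, B7=T
run #3 (t=7, w=7) runs B1->F, B2->T, B5->T, B5->T, B5->T, B5->T, B5->T, B5->T, B5->T, B5->F, B6->F, B7->F; records B1=F, B2=T, B5=T, B5=F, B6=F, B7=F
run #4 (t=5, w=3) runs B1->F, B2->T, B5->T, B5->T, B5->T, B5->T, B5->T, B5->T, B5->T, B5->T, B5->F, B6->F, B7->F; records B1=F, B2=T, B5=T, B5=F, B6=F, B7=F
run #5 (t=2, w=6) runs B1->F, B2->F, B4->E, B3->T, B5->T, B5->T, B5->T, B5->T, B5->T, B5->T, B5->F, B6->F, B7->F; records B1=F, B2=F, B3=T, B4=E, B5=T, B5=F, B6=F, B7=F
run #6 (t=4, w=7) runs B1->F, B2->T, B5->T, B5->T, B5->T, B5->T, B5->T, B5->T, B5->T, B5->T, B5->F, B6->F, B7->T; records B1=F, B2=T, B5=T, B5=F, B6=F, B7=T
the full pool covers 12 outcomes: B1=T, B1=F, B2=T, B2=F, B3=T, B4=E, B5=T, B5=F, B6=T, B6=F, B7=T, B7=F
every size-1 subset falls short of the 12 outcomes (best: 8/12)
every size-2 subset falls short of the 12 outcomes (best: 11/12)
the canonical winner is {1, 2, 5}: size 3, full 12-outcome coverage, earliest index list among size-3 covers
Answer: 1, 2, 5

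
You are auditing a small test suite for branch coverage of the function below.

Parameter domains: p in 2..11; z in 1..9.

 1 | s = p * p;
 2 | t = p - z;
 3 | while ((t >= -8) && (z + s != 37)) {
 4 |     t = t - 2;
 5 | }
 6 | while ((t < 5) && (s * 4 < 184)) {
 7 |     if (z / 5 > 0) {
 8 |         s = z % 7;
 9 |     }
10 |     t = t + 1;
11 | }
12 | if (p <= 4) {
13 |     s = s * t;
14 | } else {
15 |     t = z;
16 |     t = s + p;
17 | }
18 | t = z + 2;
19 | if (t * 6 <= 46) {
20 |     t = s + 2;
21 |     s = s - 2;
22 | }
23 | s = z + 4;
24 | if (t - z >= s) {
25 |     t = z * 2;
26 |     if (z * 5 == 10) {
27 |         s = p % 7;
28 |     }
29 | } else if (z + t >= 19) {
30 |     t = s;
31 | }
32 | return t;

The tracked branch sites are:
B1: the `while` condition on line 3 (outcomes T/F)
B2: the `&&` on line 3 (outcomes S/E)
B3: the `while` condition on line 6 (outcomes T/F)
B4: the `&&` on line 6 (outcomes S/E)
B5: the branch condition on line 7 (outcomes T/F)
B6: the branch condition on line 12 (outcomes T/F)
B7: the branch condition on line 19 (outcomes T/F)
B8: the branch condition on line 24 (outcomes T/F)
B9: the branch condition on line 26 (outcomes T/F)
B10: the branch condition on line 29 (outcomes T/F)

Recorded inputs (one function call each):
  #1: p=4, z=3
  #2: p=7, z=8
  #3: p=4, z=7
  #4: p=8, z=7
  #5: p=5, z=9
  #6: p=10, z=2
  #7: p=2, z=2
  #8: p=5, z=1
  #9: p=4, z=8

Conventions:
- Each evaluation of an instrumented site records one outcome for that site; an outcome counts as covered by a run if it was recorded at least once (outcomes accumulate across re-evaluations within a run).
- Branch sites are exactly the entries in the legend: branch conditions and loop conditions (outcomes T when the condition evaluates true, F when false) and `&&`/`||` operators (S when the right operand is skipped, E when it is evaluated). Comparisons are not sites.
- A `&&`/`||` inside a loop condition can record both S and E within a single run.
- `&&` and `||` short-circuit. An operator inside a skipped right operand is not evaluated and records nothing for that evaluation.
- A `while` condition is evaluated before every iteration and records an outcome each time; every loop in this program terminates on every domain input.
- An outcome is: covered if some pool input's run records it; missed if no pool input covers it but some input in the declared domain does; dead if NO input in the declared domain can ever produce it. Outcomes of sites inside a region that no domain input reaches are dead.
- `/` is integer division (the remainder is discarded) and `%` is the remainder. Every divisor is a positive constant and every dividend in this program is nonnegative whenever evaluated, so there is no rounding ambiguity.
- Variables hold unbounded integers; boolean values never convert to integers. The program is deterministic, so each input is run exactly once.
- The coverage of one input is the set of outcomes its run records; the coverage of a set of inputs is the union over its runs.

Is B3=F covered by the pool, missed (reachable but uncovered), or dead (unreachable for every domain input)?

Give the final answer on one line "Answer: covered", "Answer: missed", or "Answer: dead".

B3=F is recorded by pool input(s) 1, 2, 3, 4, 5, 6, 7, 8, 9 -> covered

Answer: covered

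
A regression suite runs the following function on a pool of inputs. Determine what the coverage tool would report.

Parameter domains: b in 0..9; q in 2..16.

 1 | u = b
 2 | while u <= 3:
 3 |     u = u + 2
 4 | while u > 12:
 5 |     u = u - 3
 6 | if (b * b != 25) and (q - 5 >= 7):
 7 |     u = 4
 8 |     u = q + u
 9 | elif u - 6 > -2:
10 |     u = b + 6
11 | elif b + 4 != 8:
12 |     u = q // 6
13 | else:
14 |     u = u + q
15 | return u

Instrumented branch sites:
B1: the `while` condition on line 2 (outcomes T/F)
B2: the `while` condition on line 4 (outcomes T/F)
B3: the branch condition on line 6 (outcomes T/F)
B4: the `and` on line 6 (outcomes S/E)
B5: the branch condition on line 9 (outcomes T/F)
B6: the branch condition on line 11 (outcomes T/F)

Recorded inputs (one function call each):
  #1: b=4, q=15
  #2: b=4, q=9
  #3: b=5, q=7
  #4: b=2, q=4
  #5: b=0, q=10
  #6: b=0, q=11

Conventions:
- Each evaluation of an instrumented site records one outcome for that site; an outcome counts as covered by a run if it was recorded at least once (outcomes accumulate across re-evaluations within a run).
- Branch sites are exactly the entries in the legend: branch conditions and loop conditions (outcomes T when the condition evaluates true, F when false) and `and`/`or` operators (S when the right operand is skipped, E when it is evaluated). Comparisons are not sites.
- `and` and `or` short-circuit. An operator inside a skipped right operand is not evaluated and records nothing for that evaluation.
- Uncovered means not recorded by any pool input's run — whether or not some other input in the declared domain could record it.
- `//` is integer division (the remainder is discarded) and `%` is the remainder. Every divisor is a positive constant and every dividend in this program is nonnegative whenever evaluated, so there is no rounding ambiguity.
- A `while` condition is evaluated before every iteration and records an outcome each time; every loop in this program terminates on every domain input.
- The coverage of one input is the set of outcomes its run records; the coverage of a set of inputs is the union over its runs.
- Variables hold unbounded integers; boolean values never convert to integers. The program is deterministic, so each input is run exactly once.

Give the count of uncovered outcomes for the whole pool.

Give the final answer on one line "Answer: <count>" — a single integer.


input #1 (b=4, q=15): events B1->F, B2->F, B4->E, B3->T; covers B1=F, B2=F, B3=T, B4=E
input #2 (b=4, q=9): events B1->F, B2->F, B4->E, B3->F, B5->F, B6->F; covers B1=F, B2=F, B3=F, B4=E, B5=F, B6=F
input #3 (b=5, q=7): events B1->F, B2->F, B4->S, B3->F, B5->T; covers B1=F, B2=F, B3=F, B4=S, B5=T
input #4 (b=2, q=4): events B1->T, B1->F, B2->F, B4->E, B3->F, B5->F, B6->T; covers B1=T, B1=F, B2=F, B3=F, B4=E, B5=F, B6=T
input #5 (b=0, q=10): events B1->T, B1->T, B1->F, B2->F, B4->E, B3->F, B5->F, B6->T; covers B1=T, B1=F, B2=F, B3=F, B4=E, B5=F, B6=T
input #6 (b=0, q=11): events B1->T, B1->T, B1->F, B2->F, B4->E, B3->F, B5->F, B6->T; covers B1=T, B1=F, B2=F, B3=F, B4=E, B5=F, B6=T
union over the pool: B1=T, B1=F, B2=F, B3=T, B3=F, B4=S, B4=E, B5=T, B5=F, B6=T, B6=F
uncovered (1 of 12): B2=T
Answer: 1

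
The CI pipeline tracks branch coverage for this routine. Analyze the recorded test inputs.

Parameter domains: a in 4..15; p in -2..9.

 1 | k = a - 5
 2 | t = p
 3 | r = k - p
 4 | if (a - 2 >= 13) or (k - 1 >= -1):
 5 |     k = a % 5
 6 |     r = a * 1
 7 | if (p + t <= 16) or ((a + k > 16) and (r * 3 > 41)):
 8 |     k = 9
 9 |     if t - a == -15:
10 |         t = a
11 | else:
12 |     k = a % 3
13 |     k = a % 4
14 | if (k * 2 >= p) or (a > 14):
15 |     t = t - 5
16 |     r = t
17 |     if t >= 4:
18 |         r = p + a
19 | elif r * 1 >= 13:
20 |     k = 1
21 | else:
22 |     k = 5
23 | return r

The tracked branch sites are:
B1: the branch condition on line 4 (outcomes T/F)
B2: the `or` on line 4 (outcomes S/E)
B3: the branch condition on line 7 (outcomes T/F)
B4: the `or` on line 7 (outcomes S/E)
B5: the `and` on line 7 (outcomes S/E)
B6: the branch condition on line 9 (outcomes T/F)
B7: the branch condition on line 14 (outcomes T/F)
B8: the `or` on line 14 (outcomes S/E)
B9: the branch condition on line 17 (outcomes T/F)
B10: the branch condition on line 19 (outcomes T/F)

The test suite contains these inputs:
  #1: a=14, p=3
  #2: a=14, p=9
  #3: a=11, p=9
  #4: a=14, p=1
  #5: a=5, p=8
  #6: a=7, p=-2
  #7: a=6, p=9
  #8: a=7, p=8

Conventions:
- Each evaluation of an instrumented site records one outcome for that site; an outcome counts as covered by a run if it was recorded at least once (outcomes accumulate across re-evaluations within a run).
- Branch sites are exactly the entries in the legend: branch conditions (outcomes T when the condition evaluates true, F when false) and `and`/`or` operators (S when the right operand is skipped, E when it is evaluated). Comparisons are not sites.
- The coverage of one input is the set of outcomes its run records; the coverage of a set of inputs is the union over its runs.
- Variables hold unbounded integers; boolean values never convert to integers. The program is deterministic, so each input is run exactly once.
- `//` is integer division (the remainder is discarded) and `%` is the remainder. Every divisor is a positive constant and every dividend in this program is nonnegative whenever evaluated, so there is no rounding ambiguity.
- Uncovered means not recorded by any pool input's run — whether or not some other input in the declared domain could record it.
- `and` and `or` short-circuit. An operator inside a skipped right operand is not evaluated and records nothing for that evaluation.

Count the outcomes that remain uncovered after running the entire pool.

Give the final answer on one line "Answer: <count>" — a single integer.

input #1, a=14, p=3: events B2->E, B1->T, B4->S, B3->T, B6->F, B8->S, B7->T, B9->F; outcomes B1=T, B2=E, B3=T, B4=S, B6=F, B7=T, B8=S, B9=F
input #2, a=14, p=9: events B2->E, B1->T, B4->E, B5->E, B3->T, B6->F, B8->S, B7->T, B9->T; outcomes B1=T, B2=E, B3=T, B4=E, B5=E, B6=F, B7=T, B8=S, B9=T
input #3, a=11, p=9: events B2->E, B1->T, B4->E, B5->S, B3->F, B8->E, B7->F, B10->F; outcomes B1=T, B2=E, B3=F, B4=E, B5=S, B7=F, B8=E, B10=F
input #4, a=14, p=1: events B2->E, B1->T, B4->S, B3->T, B6->F, B8->S, B7->T, B9->F; outcomes B1=T, B2=E, B3=T, B4=S, B6=F, B7=T, B8=S, B9=F
input #5, a=5, p=8: events B2->E, B1->T, B4->S, B3->T, B6->F, B8->S, B7->T, B9->F; outcomes B1=T, B2=E, B3=T, B4=S, B6=F, B7=T, B8=S, B9=F
input #6, a=7, p=-2: events B2->E, B1->T, B4->S, B3->T, B6->F, B8->S, B7->T, B9->F; outcomes B1=T, B2=E, B3=T, B4=S, B6=F, B7=T, B8=S, B9=F
input #7, a=6, p=9: events B2->E, B1->T, B4->E, B5->S, B3->F, B8->E, B7->F, B10->F; outcomes B1=T, B2=E, B3=F, B4=E, B5=S, B7=F, B8=E, B10=F
input #8, a=7, p=8: events B2->E, B1->T, B4->S, B3->T, B6->F, B8->S, B7->T, B9->F; outcomes B1=T, B2=E, B3=T, B4=S, B6=F, B7=T, B8=S, B9=F
union over the pool: B1=T, B2=E, B3=T, B3=F, B4=S, B4=E, B5=S, B5=E, B6=F, B7=T, B7=F, B8=S, B8=E, B9=T, B9=F, B10=F
uncovered (4 of 20): B1=F, B2=S, B6=T, B10=T

Answer: 4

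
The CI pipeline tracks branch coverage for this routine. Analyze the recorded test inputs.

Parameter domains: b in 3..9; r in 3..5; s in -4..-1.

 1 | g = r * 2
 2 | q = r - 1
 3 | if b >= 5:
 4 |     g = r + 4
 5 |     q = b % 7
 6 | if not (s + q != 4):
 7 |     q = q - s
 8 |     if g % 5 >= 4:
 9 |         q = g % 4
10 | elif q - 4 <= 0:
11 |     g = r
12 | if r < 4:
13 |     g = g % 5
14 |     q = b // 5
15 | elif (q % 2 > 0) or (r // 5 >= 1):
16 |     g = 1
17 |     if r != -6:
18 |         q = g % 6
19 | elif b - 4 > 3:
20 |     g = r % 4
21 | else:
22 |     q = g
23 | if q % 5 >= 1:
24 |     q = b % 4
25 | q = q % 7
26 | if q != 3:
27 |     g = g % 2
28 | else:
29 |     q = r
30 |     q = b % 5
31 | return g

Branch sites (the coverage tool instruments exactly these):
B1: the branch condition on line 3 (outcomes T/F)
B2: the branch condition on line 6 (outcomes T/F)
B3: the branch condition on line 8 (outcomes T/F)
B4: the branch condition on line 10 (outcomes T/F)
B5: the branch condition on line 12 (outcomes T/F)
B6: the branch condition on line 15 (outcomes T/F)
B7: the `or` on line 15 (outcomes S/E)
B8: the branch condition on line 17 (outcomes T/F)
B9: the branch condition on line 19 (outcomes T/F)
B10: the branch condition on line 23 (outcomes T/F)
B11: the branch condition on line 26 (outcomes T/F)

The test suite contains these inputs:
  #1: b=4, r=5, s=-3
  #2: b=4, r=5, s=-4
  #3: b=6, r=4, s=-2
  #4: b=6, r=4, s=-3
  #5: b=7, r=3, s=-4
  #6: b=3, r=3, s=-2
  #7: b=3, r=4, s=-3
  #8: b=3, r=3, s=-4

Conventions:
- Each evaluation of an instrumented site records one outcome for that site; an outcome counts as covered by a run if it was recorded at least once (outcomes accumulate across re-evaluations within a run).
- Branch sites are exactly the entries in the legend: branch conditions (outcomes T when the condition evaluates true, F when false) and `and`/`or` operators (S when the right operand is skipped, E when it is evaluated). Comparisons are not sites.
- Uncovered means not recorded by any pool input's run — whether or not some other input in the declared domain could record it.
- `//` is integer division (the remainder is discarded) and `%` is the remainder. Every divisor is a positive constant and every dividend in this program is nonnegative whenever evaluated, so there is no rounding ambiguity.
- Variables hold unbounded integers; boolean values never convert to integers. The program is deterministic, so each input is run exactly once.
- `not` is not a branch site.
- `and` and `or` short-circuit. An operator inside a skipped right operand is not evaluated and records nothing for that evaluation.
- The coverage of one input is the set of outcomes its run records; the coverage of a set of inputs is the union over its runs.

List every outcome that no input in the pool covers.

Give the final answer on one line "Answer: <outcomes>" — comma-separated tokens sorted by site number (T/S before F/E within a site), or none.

input #1 (b=4, r=5, s=-3): events B1->F, B2->F, B4->T, B5->F, B7->E, B6->T, B8->T, B10->T, B11->T; covers B1=F, B2=F, B4=T, B5=F, B6=T, B7=E, B8=T, B10=T, B11=T
input #2 (b=4, r=5, s=-4): events B1->F, B2->F, B4->T, B5->F, B7->E, B6->T, B8->T, B10->T, B11->T; covers B1=F, B2=F, B4=T, B5=F, B6=T, B7=E, B8=T, B10=T, B11=T
input #3 (b=6, r=4, s=-2): events B1->T, B2->T, B3->F, B5->F, B7->E, B6->F, B9->F, B10->T, B11->T; covers B1=T, B2=T, B3=F, B5=F, B6=F, B7=E, B9=F, B10=T, B11=T
input #4 (b=6, r=4, s=-3): events B1->T, B2->F, B4->F, B5->F, B7->E, B6->F, B9->F, B10->T, B11->T; covers B1=T, B2=F, B4=F, B5=F, B6=F, B7=E, B9=F, B10=T, B11=T
input #5 (b=7, r=3, s=-4): events B1->T, B2->F, B4->T, B5->T, B10->T, B11->F; covers B1=T, B2=F, B4=T, B5=T, B10=T, B11=F
input #6 (b=3, r=3, s=-2): events B1->F, B2->F, B4->T, B5->T, B10->F, B11->T; covers B1=F, B2=F, B4=T, B5=T, B10=F, B11=T
input #7 (b=3, r=4, s=-3): events B1->F, B2->F, B4->T, B5->F, B7->S, B6->T, B8->T, B10->T, B11->F; covers B1=F, B2=F, B4=T, B5=F, B6=T, B7=S, B8=T, B10=T, B11=F
input #8 (b=3, r=3, s=-4): events B1->F, B2->F, B4->T, B5->T, B10->F, B11->T; covers B1=F, B2=F, B4=T, B5=T, B10=F, B11=T
union over the pool: B1=T, B1=F, B2=T, B2=F, B3=F, B4=T, B4=F, B5=T, B5=F, B6=T, B6=F, B7=S, B7=E, B8=T, B9=F, B10=T, B10=F, B11=T, B11=F
uncovered (3 of 22): B3=T, B8=F, B9=T

Answer: B3=T, B8=F, B9=T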